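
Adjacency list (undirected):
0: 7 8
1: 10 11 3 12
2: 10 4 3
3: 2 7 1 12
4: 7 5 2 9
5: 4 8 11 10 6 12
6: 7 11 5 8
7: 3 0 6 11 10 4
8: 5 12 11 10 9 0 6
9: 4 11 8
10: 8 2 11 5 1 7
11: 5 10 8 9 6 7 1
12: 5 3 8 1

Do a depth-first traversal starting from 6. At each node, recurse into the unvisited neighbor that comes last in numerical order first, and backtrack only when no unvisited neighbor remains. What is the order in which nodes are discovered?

6 -> 11 -> 10 -> 8 -> 12 -> 5 -> 4 -> 9 -> 7 -> 3 -> 2 -> 1 -> 0

Visit 6
6 → 11
11 → 10
10 → 8
8 → 12
12 → 5
5 → 4
4 → 9
4 → 7
7 → 3
3 → 2
3 → 1
7 → 0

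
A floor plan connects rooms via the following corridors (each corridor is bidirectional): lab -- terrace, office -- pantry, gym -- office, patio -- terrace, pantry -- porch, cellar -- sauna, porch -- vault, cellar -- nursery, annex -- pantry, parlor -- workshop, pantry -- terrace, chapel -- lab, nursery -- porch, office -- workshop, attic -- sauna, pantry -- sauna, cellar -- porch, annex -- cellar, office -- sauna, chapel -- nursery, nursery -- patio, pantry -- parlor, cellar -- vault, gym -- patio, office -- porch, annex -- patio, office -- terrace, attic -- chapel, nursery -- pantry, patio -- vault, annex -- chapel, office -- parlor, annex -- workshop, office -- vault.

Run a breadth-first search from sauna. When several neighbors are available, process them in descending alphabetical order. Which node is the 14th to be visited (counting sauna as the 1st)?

chapel

Visit sauna; enqueue pantry, office, cellar, attic → queue [pantry, office, cellar, attic]
Visit pantry; enqueue terrace, porch, parlor, nursery, annex → queue [office, cellar, attic, terrace, porch, parlor, nursery, annex]
Visit office; enqueue workshop, vault, gym → queue [cellar, attic, terrace, porch, parlor, nursery, annex, workshop, vault, gym]
Visit cellar → queue [attic, terrace, porch, parlor, nursery, annex, workshop, vault, gym]
Visit attic; enqueue chapel → queue [terrace, porch, parlor, nursery, annex, workshop, vault, gym, chapel]
Visit terrace; enqueue patio, lab → queue [porch, parlor, nursery, annex, workshop, vault, gym, chapel, patio, lab]
Visit porch → queue [parlor, nursery, annex, workshop, vault, gym, chapel, patio, lab]
Visit parlor → queue [nursery, annex, workshop, vault, gym, chapel, patio, lab]
Visit nursery → queue [annex, workshop, vault, gym, chapel, patio, lab]
Visit annex → queue [workshop, vault, gym, chapel, patio, lab]
Visit workshop → queue [vault, gym, chapel, patio, lab]
Visit vault → queue [gym, chapel, patio, lab]
Visit gym → queue [chapel, patio, lab]
Visit chapel → queue [patio, lab]
Visit patio → queue [lab]
Visit lab → queue []

Visit order: sauna, pantry, office, cellar, attic, terrace, porch, parlor, nursery, annex, workshop, vault, gym, chapel, patio, lab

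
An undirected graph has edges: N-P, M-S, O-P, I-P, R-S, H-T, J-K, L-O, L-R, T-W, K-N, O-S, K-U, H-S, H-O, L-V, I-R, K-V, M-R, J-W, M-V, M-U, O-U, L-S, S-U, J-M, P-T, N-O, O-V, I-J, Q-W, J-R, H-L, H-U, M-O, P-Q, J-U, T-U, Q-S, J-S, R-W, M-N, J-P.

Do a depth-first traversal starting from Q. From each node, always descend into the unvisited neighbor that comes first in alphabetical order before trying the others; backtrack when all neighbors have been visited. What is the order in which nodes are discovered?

Visit Q
Q → P
P → I
I → J
J → K
K → N
N → M
M → O
O → H
H → L
L → R
R → S
S → U
U → T
T → W
L → V

Q -> P -> I -> J -> K -> N -> M -> O -> H -> L -> R -> S -> U -> T -> W -> V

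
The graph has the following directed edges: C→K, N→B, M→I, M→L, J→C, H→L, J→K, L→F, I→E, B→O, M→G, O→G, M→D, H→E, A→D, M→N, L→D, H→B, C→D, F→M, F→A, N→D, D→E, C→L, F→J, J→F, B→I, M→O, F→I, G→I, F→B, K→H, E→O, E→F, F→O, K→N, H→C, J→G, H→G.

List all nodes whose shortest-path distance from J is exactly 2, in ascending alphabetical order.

A, B, D, H, I, L, M, N, O

Level 0: J
Level 1: C, F, G, K
Level 2: A, B, D, H, I, L, M, N, O
Level 3: E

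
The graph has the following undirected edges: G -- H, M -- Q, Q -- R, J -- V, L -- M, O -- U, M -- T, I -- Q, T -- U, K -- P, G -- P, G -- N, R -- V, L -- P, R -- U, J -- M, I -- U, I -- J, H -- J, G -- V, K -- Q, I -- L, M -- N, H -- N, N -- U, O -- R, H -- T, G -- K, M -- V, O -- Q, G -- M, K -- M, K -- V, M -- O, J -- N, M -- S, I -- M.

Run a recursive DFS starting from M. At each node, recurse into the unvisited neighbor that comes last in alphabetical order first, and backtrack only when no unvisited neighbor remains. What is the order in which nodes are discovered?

M → V → R → U → T → H → N → J → I → Q → O → K → P → L → G → S

Visit M
M → V
V → R
R → U
U → T
T → H
H → N
N → J
J → I
I → Q
Q → O
Q → K
K → P
P → L
P → G
M → S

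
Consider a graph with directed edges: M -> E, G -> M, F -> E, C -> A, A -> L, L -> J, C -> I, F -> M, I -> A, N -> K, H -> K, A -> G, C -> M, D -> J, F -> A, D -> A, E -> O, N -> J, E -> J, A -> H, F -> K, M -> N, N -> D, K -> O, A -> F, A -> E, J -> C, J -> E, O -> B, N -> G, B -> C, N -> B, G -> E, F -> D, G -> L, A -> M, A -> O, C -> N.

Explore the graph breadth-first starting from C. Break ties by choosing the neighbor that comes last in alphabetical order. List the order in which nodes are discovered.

C → N → M → I → A → K → J → G → D → B → E → O → L → H → F

Visit C; enqueue N, M, I, A → queue [N, M, I, A]
Visit N; enqueue K, J, G, D, B → queue [M, I, A, K, J, G, D, B]
Visit M; enqueue E → queue [I, A, K, J, G, D, B, E]
Visit I → queue [A, K, J, G, D, B, E]
Visit A; enqueue O, L, H, F → queue [K, J, G, D, B, E, O, L, H, F]
Visit K → queue [J, G, D, B, E, O, L, H, F]
Visit J → queue [G, D, B, E, O, L, H, F]
Visit G → queue [D, B, E, O, L, H, F]
Visit D → queue [B, E, O, L, H, F]
Visit B → queue [E, O, L, H, F]
Visit E → queue [O, L, H, F]
Visit O → queue [L, H, F]
Visit L → queue [H, F]
Visit H → queue [F]
Visit F → queue []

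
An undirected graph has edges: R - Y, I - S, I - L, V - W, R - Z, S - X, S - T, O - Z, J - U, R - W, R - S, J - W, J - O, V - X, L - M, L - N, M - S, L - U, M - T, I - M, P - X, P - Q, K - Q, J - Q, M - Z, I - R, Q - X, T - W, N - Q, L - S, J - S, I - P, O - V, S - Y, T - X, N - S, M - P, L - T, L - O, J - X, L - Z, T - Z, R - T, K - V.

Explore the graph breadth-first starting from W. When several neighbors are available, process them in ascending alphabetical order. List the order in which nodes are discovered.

Visit W; enqueue J, R, T, V → queue [J, R, T, V]
Visit J; enqueue O, Q, S, U, X → queue [R, T, V, O, Q, S, U, X]
Visit R; enqueue I, Y, Z → queue [T, V, O, Q, S, U, X, I, Y, Z]
Visit T; enqueue L, M → queue [V, O, Q, S, U, X, I, Y, Z, L, M]
Visit V; enqueue K → queue [O, Q, S, U, X, I, Y, Z, L, M, K]
Visit O → queue [Q, S, U, X, I, Y, Z, L, M, K]
Visit Q; enqueue N, P → queue [S, U, X, I, Y, Z, L, M, K, N, P]
Visit S → queue [U, X, I, Y, Z, L, M, K, N, P]
Visit U → queue [X, I, Y, Z, L, M, K, N, P]
Visit X → queue [I, Y, Z, L, M, K, N, P]
Visit I → queue [Y, Z, L, M, K, N, P]
Visit Y → queue [Z, L, M, K, N, P]
Visit Z → queue [L, M, K, N, P]
Visit L → queue [M, K, N, P]
Visit M → queue [K, N, P]
Visit K → queue [N, P]
Visit N → queue [P]
Visit P → queue []

W, J, R, T, V, O, Q, S, U, X, I, Y, Z, L, M, K, N, P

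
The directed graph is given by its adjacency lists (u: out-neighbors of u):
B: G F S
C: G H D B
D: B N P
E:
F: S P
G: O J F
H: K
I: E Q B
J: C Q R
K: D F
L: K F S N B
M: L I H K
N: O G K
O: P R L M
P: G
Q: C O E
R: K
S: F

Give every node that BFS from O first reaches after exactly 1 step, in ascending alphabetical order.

L, M, P, R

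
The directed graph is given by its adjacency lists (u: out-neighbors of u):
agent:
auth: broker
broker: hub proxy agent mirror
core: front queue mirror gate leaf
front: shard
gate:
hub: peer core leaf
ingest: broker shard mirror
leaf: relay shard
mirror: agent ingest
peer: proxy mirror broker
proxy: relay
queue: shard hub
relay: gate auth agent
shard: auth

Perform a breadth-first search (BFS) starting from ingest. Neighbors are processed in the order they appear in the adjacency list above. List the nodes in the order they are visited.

ingest, broker, shard, mirror, hub, proxy, agent, auth, peer, core, leaf, relay, front, queue, gate

Visit ingest; enqueue broker, shard, mirror → queue [broker, shard, mirror]
Visit broker; enqueue hub, proxy, agent → queue [shard, mirror, hub, proxy, agent]
Visit shard; enqueue auth → queue [mirror, hub, proxy, agent, auth]
Visit mirror → queue [hub, proxy, agent, auth]
Visit hub; enqueue peer, core, leaf → queue [proxy, agent, auth, peer, core, leaf]
Visit proxy; enqueue relay → queue [agent, auth, peer, core, leaf, relay]
Visit agent → queue [auth, peer, core, leaf, relay]
Visit auth → queue [peer, core, leaf, relay]
Visit peer → queue [core, leaf, relay]
Visit core; enqueue front, queue, gate → queue [leaf, relay, front, queue, gate]
Visit leaf → queue [relay, front, queue, gate]
Visit relay → queue [front, queue, gate]
Visit front → queue [queue, gate]
Visit queue → queue [gate]
Visit gate → queue []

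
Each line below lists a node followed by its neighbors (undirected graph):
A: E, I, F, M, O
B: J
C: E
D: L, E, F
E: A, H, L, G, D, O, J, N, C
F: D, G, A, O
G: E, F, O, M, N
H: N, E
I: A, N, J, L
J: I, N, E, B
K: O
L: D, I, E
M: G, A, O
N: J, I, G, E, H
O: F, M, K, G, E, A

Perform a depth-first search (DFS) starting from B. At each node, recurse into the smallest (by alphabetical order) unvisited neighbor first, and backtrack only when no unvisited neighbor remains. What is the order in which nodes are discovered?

Visit B
B → J
J → E
E → A
A → F
F → D
D → L
L → I
I → N
N → G
G → M
M → O
O → K
N → H
E → C

B, J, E, A, F, D, L, I, N, G, M, O, K, H, C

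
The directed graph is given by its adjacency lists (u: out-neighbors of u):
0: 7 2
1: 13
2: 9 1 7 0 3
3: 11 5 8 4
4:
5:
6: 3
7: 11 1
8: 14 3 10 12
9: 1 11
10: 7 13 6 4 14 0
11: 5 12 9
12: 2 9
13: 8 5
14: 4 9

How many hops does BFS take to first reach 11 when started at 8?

2

Level 0: 8
Level 1: 3, 10, 12, 14
Level 2: 0, 2, 4, 5, 6, 7, 9, 11, 13
Level 3: 1
11 first appears at level 2.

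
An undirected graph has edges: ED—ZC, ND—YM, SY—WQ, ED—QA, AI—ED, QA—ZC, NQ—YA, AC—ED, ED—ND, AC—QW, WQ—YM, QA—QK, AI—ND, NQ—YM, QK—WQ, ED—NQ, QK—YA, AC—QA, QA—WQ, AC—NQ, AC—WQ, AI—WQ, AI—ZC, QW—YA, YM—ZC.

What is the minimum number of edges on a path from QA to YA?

Level 0: QA
Level 1: AC, ED, QK, WQ, ZC
Level 2: AI, ND, NQ, QW, SY, YA, YM
YA first appears at level 2.

2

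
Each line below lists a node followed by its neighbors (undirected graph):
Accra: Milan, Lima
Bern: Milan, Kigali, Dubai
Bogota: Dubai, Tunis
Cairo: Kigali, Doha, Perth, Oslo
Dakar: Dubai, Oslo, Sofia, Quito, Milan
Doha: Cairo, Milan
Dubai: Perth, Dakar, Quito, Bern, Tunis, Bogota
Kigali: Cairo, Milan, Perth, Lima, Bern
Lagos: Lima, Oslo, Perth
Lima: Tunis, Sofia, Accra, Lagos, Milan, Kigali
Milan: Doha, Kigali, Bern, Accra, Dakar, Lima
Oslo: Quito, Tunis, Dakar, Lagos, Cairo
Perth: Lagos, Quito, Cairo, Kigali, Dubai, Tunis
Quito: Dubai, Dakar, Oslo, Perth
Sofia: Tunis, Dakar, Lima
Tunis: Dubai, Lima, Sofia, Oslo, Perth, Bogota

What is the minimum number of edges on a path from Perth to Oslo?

Level 0: Perth
Level 1: Cairo, Dubai, Kigali, Lagos, Quito, Tunis
Level 2: Bern, Bogota, Dakar, Doha, Lima, Milan, Oslo, Sofia
Level 3: Accra
Oslo first appears at level 2.

2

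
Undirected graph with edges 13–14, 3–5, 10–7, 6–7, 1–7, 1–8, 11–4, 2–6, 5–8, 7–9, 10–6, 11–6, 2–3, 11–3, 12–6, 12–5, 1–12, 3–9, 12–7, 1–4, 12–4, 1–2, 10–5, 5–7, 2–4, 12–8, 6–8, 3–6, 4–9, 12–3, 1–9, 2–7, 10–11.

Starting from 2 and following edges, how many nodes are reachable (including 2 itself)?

BFS from 2 visits: 2, 7, 6, 4, 3, 1, 12, 10, 9, 5, 11, 8
Reachable nodes: 12 of 14 total.

12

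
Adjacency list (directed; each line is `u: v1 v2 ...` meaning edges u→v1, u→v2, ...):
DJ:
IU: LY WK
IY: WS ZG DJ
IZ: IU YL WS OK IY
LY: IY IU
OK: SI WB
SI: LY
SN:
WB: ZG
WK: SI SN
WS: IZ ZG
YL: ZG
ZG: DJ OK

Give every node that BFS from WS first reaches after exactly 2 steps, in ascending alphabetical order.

Level 0: WS
Level 1: IZ, ZG
Level 2: DJ, IU, IY, OK, YL
Level 3: LY, SI, WB, WK
Level 4: SN

DJ, IU, IY, OK, YL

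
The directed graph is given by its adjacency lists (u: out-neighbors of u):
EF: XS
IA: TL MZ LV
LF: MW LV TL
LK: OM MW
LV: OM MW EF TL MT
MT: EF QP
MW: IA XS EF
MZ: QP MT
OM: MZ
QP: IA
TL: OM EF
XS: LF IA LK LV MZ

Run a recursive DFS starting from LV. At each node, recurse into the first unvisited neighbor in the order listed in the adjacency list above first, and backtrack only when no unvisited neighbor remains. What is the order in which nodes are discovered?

LV → OM → MZ → QP → IA → TL → EF → XS → LF → MW → LK → MT

Visit LV
LV → OM
OM → MZ
MZ → QP
QP → IA
IA → TL
TL → EF
EF → XS
XS → LF
LF → MW
XS → LK
MZ → MT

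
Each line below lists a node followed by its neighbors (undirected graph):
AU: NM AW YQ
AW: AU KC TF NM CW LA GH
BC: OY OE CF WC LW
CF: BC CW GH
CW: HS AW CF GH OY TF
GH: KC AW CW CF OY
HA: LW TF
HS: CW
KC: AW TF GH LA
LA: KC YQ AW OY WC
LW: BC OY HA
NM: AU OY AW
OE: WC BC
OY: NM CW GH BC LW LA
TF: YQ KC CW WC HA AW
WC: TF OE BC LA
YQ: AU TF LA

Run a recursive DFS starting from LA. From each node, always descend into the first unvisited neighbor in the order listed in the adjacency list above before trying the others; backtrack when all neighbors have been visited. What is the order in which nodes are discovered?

LA -> KC -> AW -> AU -> NM -> OY -> CW -> HS -> CF -> BC -> OE -> WC -> TF -> YQ -> HA -> LW -> GH

Visit LA
LA → KC
KC → AW
AW → AU
AU → NM
NM → OY
OY → CW
CW → HS
CW → CF
CF → BC
BC → OE
OE → WC
WC → TF
TF → YQ
TF → HA
HA → LW
CF → GH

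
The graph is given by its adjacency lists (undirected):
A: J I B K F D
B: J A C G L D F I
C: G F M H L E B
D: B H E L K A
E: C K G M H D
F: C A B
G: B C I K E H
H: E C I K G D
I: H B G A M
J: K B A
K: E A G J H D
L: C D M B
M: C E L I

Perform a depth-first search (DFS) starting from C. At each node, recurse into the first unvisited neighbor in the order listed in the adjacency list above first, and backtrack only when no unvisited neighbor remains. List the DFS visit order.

C, G, B, J, K, E, M, L, D, H, I, A, F

Visit C
C → G
G → B
B → J
J → K
K → E
E → M
M → L
L → D
D → H
H → I
I → A
A → F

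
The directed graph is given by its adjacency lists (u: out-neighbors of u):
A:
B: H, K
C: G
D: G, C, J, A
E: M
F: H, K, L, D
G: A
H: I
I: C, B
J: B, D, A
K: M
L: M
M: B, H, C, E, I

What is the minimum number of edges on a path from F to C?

Level 0: F
Level 1: D, H, K, L
Level 2: A, C, G, I, J, M
Level 3: B, E
C first appears at level 2.

2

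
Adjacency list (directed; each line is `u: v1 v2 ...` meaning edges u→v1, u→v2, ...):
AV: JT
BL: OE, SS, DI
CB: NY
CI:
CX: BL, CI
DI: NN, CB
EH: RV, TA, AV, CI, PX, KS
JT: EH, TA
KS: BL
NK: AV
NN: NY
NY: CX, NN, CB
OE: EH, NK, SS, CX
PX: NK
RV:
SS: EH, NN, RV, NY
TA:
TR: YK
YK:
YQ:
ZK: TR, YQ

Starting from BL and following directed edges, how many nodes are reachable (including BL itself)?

17

BFS from BL visits: BL, DI, OE, SS, CB, NN, CX, EH, NK, NY, RV, CI, AV, KS, PX, TA, JT
Reachable nodes: 17 of 21 total.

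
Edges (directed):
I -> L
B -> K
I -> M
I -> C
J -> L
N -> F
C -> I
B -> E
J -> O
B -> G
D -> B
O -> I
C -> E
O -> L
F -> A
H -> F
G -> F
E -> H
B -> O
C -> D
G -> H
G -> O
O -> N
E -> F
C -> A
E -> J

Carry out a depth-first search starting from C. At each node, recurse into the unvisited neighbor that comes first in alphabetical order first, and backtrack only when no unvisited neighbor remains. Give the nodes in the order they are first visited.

C → A → D → B → E → F → H → J → L → O → I → M → N → G → K

Visit C
C → A
C → D
D → B
B → E
E → F
E → H
E → J
J → L
J → O
O → I
I → M
O → N
B → G
B → K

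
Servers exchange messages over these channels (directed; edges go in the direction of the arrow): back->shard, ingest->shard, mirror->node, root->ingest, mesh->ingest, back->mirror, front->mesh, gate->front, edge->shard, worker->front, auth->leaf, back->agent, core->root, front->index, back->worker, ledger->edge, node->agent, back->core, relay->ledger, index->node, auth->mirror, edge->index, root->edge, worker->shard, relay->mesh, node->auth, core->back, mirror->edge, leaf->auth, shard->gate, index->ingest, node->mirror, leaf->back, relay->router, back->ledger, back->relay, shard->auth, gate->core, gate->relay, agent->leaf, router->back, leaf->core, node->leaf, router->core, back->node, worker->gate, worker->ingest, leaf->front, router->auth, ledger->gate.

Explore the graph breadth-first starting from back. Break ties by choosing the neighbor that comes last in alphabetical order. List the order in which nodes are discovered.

Visit back; enqueue worker, shard, relay, node, mirror, ledger, core, agent → queue [worker, shard, relay, node, mirror, ledger, core, agent]
Visit worker; enqueue ingest, gate, front → queue [shard, relay, node, mirror, ledger, core, agent, ingest, gate, front]
Visit shard; enqueue auth → queue [relay, node, mirror, ledger, core, agent, ingest, gate, front, auth]
Visit relay; enqueue router, mesh → queue [node, mirror, ledger, core, agent, ingest, gate, front, auth, router, mesh]
Visit node; enqueue leaf → queue [mirror, ledger, core, agent, ingest, gate, front, auth, router, mesh, leaf]
Visit mirror; enqueue edge → queue [ledger, core, agent, ingest, gate, front, auth, router, mesh, leaf, edge]
Visit ledger → queue [core, agent, ingest, gate, front, auth, router, mesh, leaf, edge]
Visit core; enqueue root → queue [agent, ingest, gate, front, auth, router, mesh, leaf, edge, root]
Visit agent → queue [ingest, gate, front, auth, router, mesh, leaf, edge, root]
Visit ingest → queue [gate, front, auth, router, mesh, leaf, edge, root]
Visit gate → queue [front, auth, router, mesh, leaf, edge, root]
Visit front; enqueue index → queue [auth, router, mesh, leaf, edge, root, index]
Visit auth → queue [router, mesh, leaf, edge, root, index]
Visit router → queue [mesh, leaf, edge, root, index]
Visit mesh → queue [leaf, edge, root, index]
Visit leaf → queue [edge, root, index]
Visit edge → queue [root, index]
Visit root → queue [index]
Visit index → queue []

back worker shard relay node mirror ledger core agent ingest gate front auth router mesh leaf edge root index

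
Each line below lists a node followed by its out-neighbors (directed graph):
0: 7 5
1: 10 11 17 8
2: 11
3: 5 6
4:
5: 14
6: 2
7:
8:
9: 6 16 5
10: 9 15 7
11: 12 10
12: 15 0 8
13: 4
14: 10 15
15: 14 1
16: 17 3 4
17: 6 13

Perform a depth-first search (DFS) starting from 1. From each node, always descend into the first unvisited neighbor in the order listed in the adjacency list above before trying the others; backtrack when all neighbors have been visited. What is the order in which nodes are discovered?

Visit 1
1 → 10
10 → 9
9 → 6
6 → 2
2 → 11
11 → 12
12 → 15
15 → 14
12 → 0
0 → 7
0 → 5
12 → 8
9 → 16
16 → 17
17 → 13
13 → 4
16 → 3

1 → 10 → 9 → 6 → 2 → 11 → 12 → 15 → 14 → 0 → 7 → 5 → 8 → 16 → 17 → 13 → 4 → 3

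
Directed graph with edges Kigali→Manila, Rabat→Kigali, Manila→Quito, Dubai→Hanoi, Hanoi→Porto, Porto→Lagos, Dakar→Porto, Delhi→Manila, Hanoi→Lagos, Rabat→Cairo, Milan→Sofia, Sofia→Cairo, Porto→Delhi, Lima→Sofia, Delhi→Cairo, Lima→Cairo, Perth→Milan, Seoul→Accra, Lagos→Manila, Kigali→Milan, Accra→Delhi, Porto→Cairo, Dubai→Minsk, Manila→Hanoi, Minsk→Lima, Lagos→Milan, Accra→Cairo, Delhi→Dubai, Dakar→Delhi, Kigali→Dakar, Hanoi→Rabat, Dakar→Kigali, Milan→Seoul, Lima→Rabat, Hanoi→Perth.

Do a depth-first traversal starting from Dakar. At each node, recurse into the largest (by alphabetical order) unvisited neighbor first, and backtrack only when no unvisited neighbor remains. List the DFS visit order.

Visit Dakar
Dakar → Porto
Porto → Lagos
Lagos → Milan
Milan → Sofia
Sofia → Cairo
Milan → Seoul
Seoul → Accra
Accra → Delhi
Delhi → Manila
Manila → Quito
Manila → Hanoi
Hanoi → Rabat
Rabat → Kigali
Hanoi → Perth
Delhi → Dubai
Dubai → Minsk
Minsk → Lima

Dakar -> Porto -> Lagos -> Milan -> Sofia -> Cairo -> Seoul -> Accra -> Delhi -> Manila -> Quito -> Hanoi -> Rabat -> Kigali -> Perth -> Dubai -> Minsk -> Lima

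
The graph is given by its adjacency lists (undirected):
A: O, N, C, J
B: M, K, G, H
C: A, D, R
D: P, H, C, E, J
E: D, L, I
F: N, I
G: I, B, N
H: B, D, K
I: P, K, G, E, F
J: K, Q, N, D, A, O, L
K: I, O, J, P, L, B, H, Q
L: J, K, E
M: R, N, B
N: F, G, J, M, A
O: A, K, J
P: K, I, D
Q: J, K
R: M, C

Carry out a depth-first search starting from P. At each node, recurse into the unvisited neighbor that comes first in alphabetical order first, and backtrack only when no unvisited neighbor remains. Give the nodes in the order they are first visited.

P, D, C, A, J, K, B, G, I, E, L, F, N, M, R, H, O, Q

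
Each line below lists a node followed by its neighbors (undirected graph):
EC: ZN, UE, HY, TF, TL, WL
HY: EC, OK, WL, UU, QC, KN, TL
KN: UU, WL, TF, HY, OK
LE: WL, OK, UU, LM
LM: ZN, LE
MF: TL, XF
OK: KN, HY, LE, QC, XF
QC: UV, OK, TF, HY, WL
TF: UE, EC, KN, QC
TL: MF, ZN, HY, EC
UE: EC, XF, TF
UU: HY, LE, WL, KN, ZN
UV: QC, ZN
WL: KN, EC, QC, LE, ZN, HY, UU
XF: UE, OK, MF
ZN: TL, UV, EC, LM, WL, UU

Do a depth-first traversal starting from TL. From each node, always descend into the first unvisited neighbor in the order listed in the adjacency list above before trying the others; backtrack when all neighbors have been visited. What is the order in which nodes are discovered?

Visit TL
TL → MF
MF → XF
XF → UE
UE → EC
EC → ZN
ZN → UV
UV → QC
QC → OK
OK → KN
KN → UU
UU → HY
HY → WL
WL → LE
LE → LM
KN → TF

TL, MF, XF, UE, EC, ZN, UV, QC, OK, KN, UU, HY, WL, LE, LM, TF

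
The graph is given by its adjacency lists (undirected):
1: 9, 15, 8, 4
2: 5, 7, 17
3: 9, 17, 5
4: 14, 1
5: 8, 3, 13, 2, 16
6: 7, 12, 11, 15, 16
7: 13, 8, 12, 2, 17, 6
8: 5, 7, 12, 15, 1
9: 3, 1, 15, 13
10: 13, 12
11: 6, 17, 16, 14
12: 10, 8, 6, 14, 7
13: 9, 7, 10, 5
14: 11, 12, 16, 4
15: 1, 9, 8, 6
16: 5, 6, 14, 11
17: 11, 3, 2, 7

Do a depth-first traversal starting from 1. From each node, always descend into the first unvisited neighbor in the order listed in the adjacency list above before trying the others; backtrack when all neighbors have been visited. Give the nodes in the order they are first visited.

1 -> 9 -> 3 -> 17 -> 11 -> 6 -> 7 -> 13 -> 10 -> 12 -> 8 -> 5 -> 2 -> 16 -> 14 -> 4 -> 15

Visit 1
1 → 9
9 → 3
3 → 17
17 → 11
11 → 6
6 → 7
7 → 13
13 → 10
10 → 12
12 → 8
8 → 5
5 → 2
5 → 16
16 → 14
14 → 4
8 → 15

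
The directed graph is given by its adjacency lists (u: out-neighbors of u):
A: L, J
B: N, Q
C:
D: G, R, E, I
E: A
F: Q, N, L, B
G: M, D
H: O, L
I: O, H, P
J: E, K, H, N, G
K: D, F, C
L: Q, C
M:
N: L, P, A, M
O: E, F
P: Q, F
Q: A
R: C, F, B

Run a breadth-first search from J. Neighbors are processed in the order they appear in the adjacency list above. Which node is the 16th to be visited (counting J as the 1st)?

Visit J; enqueue E, K, H, N, G → queue [E, K, H, N, G]
Visit E; enqueue A → queue [K, H, N, G, A]
Visit K; enqueue D, F, C → queue [H, N, G, A, D, F, C]
Visit H; enqueue O, L → queue [N, G, A, D, F, C, O, L]
Visit N; enqueue P, M → queue [G, A, D, F, C, O, L, P, M]
Visit G → queue [A, D, F, C, O, L, P, M]
Visit A → queue [D, F, C, O, L, P, M]
Visit D; enqueue R, I → queue [F, C, O, L, P, M, R, I]
Visit F; enqueue Q, B → queue [C, O, L, P, M, R, I, Q, B]
Visit C → queue [O, L, P, M, R, I, Q, B]
Visit O → queue [L, P, M, R, I, Q, B]
Visit L → queue [P, M, R, I, Q, B]
Visit P → queue [M, R, I, Q, B]
Visit M → queue [R, I, Q, B]
Visit R → queue [I, Q, B]
Visit I → queue [Q, B]
Visit Q → queue [B]
Visit B → queue []

Visit order: J, E, K, H, N, G, A, D, F, C, O, L, P, M, R, I, Q, B

I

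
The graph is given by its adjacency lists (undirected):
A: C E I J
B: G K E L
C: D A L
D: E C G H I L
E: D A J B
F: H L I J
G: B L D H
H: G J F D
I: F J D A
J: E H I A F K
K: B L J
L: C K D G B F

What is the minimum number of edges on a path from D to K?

Level 0: D
Level 1: C, E, G, H, I, L
Level 2: A, B, F, J, K
K first appears at level 2.

2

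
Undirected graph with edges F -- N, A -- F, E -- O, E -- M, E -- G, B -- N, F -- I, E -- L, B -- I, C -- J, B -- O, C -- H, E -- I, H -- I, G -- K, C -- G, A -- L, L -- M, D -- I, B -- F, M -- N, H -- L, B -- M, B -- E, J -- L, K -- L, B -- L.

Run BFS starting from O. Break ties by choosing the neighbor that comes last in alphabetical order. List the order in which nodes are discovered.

O, E, B, M, L, I, G, N, F, K, J, H, A, D, C

Visit O; enqueue E, B → queue [E, B]
Visit E; enqueue M, L, I, G → queue [B, M, L, I, G]
Visit B; enqueue N, F → queue [M, L, I, G, N, F]
Visit M → queue [L, I, G, N, F]
Visit L; enqueue K, J, H, A → queue [I, G, N, F, K, J, H, A]
Visit I; enqueue D → queue [G, N, F, K, J, H, A, D]
Visit G; enqueue C → queue [N, F, K, J, H, A, D, C]
Visit N → queue [F, K, J, H, A, D, C]
Visit F → queue [K, J, H, A, D, C]
Visit K → queue [J, H, A, D, C]
Visit J → queue [H, A, D, C]
Visit H → queue [A, D, C]
Visit A → queue [D, C]
Visit D → queue [C]
Visit C → queue []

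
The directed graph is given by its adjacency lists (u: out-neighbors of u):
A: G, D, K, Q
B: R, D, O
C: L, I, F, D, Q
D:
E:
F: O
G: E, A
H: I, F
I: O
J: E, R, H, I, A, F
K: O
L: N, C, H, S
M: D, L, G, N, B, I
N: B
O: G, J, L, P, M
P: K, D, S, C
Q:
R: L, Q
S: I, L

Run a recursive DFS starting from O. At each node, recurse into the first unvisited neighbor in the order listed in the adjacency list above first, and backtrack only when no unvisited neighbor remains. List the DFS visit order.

O G E A D K Q J R L N B C I F H S P M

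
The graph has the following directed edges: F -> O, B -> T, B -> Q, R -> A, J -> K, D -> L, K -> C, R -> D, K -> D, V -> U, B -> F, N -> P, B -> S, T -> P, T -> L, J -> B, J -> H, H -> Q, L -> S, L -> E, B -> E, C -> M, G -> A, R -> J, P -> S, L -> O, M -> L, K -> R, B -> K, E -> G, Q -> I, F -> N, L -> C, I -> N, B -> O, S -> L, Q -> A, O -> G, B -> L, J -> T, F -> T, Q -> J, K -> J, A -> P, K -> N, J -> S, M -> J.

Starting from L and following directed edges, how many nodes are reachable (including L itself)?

BFS from L visits: L, S, O, E, C, G, M, A, J, P, T, K, H, B, R, N, D, Q, F, I
Reachable nodes: 20 of 22 total.

20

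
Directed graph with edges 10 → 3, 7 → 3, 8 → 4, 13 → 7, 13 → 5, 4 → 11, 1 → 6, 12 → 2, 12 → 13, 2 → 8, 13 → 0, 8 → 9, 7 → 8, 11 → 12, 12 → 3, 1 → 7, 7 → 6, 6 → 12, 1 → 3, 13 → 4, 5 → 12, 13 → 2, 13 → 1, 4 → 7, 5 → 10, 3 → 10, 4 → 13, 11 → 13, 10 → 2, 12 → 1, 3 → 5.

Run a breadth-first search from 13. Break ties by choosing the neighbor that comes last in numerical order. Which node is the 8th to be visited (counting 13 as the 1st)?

Visit 13; enqueue 7, 5, 4, 2, 1, 0 → queue [7, 5, 4, 2, 1, 0]
Visit 7; enqueue 8, 6, 3 → queue [5, 4, 2, 1, 0, 8, 6, 3]
Visit 5; enqueue 12, 10 → queue [4, 2, 1, 0, 8, 6, 3, 12, 10]
Visit 4; enqueue 11 → queue [2, 1, 0, 8, 6, 3, 12, 10, 11]
Visit 2 → queue [1, 0, 8, 6, 3, 12, 10, 11]
Visit 1 → queue [0, 8, 6, 3, 12, 10, 11]
Visit 0 → queue [8, 6, 3, 12, 10, 11]
Visit 8; enqueue 9 → queue [6, 3, 12, 10, 11, 9]
Visit 6 → queue [3, 12, 10, 11, 9]
Visit 3 → queue [12, 10, 11, 9]
Visit 12 → queue [10, 11, 9]
Visit 10 → queue [11, 9]
Visit 11 → queue [9]
Visit 9 → queue []

Visit order: 13, 7, 5, 4, 2, 1, 0, 8, 6, 3, 12, 10, 11, 9

8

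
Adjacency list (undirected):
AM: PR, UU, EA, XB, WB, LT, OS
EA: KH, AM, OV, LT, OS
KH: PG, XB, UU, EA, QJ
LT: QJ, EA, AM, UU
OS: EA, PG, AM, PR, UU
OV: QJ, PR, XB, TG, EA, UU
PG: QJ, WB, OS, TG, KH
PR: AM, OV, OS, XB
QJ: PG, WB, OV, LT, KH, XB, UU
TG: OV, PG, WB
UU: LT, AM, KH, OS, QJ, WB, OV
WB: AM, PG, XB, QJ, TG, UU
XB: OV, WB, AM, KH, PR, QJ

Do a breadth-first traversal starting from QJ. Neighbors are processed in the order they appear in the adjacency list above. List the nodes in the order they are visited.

QJ → PG → WB → OV → LT → KH → XB → UU → OS → TG → AM → PR → EA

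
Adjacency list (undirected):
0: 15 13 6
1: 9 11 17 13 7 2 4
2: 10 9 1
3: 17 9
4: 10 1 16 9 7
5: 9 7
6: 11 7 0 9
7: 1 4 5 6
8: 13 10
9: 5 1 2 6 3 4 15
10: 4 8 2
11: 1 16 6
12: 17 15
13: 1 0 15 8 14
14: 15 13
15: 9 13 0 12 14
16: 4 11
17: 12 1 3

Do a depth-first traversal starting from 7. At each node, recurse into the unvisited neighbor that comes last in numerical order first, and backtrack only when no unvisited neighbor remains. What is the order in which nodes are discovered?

Visit 7
7 → 6
6 → 11
11 → 16
16 → 4
4 → 10
10 → 8
8 → 13
13 → 15
15 → 14
15 → 12
12 → 17
17 → 3
3 → 9
9 → 5
9 → 2
2 → 1
15 → 0

7, 6, 11, 16, 4, 10, 8, 13, 15, 14, 12, 17, 3, 9, 5, 2, 1, 0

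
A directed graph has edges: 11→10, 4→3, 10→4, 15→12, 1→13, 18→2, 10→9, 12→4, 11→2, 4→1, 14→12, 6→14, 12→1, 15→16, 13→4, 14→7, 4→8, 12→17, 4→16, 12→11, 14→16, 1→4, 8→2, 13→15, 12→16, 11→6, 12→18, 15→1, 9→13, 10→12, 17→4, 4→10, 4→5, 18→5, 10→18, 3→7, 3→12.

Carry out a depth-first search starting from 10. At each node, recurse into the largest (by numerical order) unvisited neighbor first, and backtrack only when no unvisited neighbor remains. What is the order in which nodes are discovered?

Visit 10
10 → 18
18 → 5
18 → 2
10 → 12
12 → 17
17 → 4
4 → 16
4 → 8
4 → 3
3 → 7
4 → 1
1 → 13
13 → 15
12 → 11
11 → 6
6 → 14
10 → 9

10 -> 18 -> 5 -> 2 -> 12 -> 17 -> 4 -> 16 -> 8 -> 3 -> 7 -> 1 -> 13 -> 15 -> 11 -> 6 -> 14 -> 9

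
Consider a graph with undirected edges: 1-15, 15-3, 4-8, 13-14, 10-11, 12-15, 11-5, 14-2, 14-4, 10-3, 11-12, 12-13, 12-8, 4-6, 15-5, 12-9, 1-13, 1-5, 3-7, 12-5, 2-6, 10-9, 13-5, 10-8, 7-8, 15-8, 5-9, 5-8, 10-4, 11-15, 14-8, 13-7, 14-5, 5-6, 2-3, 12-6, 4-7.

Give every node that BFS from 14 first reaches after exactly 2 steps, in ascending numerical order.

1, 3, 6, 7, 9, 10, 11, 12, 15

Level 0: 14
Level 1: 2, 4, 5, 8, 13
Level 2: 1, 3, 6, 7, 9, 10, 11, 12, 15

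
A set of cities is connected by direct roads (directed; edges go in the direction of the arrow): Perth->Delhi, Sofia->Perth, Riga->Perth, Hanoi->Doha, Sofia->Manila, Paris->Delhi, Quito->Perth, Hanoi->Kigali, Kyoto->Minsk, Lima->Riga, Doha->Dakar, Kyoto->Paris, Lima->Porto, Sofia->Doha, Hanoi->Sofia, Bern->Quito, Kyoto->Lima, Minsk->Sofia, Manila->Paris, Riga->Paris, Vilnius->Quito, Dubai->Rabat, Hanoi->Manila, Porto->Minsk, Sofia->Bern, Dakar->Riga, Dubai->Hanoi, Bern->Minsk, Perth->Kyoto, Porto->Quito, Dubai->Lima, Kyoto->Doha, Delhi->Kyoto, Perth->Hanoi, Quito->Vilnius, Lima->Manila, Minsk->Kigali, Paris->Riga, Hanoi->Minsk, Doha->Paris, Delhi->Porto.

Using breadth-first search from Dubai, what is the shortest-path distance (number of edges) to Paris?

3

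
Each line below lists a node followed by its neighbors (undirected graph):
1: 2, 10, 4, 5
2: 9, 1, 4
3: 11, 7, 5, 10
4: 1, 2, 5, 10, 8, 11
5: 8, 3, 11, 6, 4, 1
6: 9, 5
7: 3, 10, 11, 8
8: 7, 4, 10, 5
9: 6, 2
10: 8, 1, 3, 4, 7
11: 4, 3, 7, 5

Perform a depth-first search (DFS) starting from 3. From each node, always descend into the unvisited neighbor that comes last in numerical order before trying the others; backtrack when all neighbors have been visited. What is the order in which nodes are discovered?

3, 11, 7, 10, 8, 5, 6, 9, 2, 4, 1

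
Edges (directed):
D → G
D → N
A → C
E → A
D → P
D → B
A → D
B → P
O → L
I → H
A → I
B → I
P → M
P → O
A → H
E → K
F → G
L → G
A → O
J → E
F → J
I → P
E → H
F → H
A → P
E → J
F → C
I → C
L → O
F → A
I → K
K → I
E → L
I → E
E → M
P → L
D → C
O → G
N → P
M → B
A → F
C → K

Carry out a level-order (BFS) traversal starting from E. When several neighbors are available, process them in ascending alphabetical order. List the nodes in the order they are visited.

Visit E; enqueue A, H, J, K, L, M → queue [A, H, J, K, L, M]
Visit A; enqueue C, D, F, I, O, P → queue [H, J, K, L, M, C, D, F, I, O, P]
Visit H → queue [J, K, L, M, C, D, F, I, O, P]
Visit J → queue [K, L, M, C, D, F, I, O, P]
Visit K → queue [L, M, C, D, F, I, O, P]
Visit L; enqueue G → queue [M, C, D, F, I, O, P, G]
Visit M; enqueue B → queue [C, D, F, I, O, P, G, B]
Visit C → queue [D, F, I, O, P, G, B]
Visit D; enqueue N → queue [F, I, O, P, G, B, N]
Visit F → queue [I, O, P, G, B, N]
Visit I → queue [O, P, G, B, N]
Visit O → queue [P, G, B, N]
Visit P → queue [G, B, N]
Visit G → queue [B, N]
Visit B → queue [N]
Visit N → queue []

E, A, H, J, K, L, M, C, D, F, I, O, P, G, B, N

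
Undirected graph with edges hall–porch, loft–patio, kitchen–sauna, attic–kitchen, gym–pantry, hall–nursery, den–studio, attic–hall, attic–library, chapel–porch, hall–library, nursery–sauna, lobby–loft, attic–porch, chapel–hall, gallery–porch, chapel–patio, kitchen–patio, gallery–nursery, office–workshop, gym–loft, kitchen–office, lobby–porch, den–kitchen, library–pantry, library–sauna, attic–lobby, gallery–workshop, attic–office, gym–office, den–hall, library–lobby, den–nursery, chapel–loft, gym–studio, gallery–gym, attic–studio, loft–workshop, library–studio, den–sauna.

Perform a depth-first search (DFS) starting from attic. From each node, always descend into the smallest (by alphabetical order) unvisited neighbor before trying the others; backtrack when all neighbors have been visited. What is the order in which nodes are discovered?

attic → hall → chapel → loft → gym → gallery → nursery → den → kitchen → office → workshop → patio → sauna → library → lobby → porch → pantry → studio

Visit attic
attic → hall
hall → chapel
chapel → loft
loft → gym
gym → gallery
gallery → nursery
nursery → den
den → kitchen
kitchen → office
office → workshop
kitchen → patio
kitchen → sauna
sauna → library
library → lobby
lobby → porch
library → pantry
library → studio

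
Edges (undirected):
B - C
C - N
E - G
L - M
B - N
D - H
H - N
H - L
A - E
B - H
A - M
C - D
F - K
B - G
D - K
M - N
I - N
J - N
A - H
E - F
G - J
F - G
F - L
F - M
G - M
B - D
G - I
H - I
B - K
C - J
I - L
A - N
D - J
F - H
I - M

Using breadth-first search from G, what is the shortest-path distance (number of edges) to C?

2

Level 0: G
Level 1: B, E, F, I, J, M
Level 2: A, C, D, H, K, L, N
C first appears at level 2.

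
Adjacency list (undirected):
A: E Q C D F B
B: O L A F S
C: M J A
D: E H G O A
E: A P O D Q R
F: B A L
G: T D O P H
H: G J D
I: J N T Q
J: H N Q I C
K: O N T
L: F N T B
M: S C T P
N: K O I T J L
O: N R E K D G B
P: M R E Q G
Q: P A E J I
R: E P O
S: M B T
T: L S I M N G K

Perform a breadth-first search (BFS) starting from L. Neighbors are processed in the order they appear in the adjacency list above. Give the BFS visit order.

L F N T B A K O I J S M G E Q C D R H P

Visit L; enqueue F, N, T, B → queue [F, N, T, B]
Visit F; enqueue A → queue [N, T, B, A]
Visit N; enqueue K, O, I, J → queue [T, B, A, K, O, I, J]
Visit T; enqueue S, M, G → queue [B, A, K, O, I, J, S, M, G]
Visit B → queue [A, K, O, I, J, S, M, G]
Visit A; enqueue E, Q, C, D → queue [K, O, I, J, S, M, G, E, Q, C, D]
Visit K → queue [O, I, J, S, M, G, E, Q, C, D]
Visit O; enqueue R → queue [I, J, S, M, G, E, Q, C, D, R]
Visit I → queue [J, S, M, G, E, Q, C, D, R]
Visit J; enqueue H → queue [S, M, G, E, Q, C, D, R, H]
Visit S → queue [M, G, E, Q, C, D, R, H]
Visit M; enqueue P → queue [G, E, Q, C, D, R, H, P]
Visit G → queue [E, Q, C, D, R, H, P]
Visit E → queue [Q, C, D, R, H, P]
Visit Q → queue [C, D, R, H, P]
Visit C → queue [D, R, H, P]
Visit D → queue [R, H, P]
Visit R → queue [H, P]
Visit H → queue [P]
Visit P → queue []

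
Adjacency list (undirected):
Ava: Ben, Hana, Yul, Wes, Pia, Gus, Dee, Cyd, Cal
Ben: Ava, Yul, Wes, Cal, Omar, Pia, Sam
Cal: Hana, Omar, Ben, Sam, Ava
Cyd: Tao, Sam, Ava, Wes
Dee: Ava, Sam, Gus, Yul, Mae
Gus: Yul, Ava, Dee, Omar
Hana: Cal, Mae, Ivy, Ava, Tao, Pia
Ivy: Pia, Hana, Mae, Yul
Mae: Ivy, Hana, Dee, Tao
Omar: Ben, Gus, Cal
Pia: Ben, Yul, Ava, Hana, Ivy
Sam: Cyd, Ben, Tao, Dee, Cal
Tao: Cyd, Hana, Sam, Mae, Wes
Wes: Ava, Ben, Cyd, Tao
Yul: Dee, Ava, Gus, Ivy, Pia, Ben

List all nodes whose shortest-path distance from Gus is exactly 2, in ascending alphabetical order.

Ben, Cal, Cyd, Hana, Ivy, Mae, Pia, Sam, Wes

Level 0: Gus
Level 1: Ava, Dee, Omar, Yul
Level 2: Ben, Cal, Cyd, Hana, Ivy, Mae, Pia, Sam, Wes
Level 3: Tao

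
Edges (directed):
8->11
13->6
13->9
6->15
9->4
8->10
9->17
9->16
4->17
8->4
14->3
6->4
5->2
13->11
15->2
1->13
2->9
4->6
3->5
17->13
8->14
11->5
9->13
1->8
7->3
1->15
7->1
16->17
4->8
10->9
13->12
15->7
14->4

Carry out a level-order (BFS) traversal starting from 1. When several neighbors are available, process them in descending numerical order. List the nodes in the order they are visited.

Visit 1; enqueue 15, 13, 8 → queue [15, 13, 8]
Visit 15; enqueue 7, 2 → queue [13, 8, 7, 2]
Visit 13; enqueue 12, 11, 9, 6 → queue [8, 7, 2, 12, 11, 9, 6]
Visit 8; enqueue 14, 10, 4 → queue [7, 2, 12, 11, 9, 6, 14, 10, 4]
Visit 7; enqueue 3 → queue [2, 12, 11, 9, 6, 14, 10, 4, 3]
Visit 2 → queue [12, 11, 9, 6, 14, 10, 4, 3]
Visit 12 → queue [11, 9, 6, 14, 10, 4, 3]
Visit 11; enqueue 5 → queue [9, 6, 14, 10, 4, 3, 5]
Visit 9; enqueue 17, 16 → queue [6, 14, 10, 4, 3, 5, 17, 16]
Visit 6 → queue [14, 10, 4, 3, 5, 17, 16]
Visit 14 → queue [10, 4, 3, 5, 17, 16]
Visit 10 → queue [4, 3, 5, 17, 16]
Visit 4 → queue [3, 5, 17, 16]
Visit 3 → queue [5, 17, 16]
Visit 5 → queue [17, 16]
Visit 17 → queue [16]
Visit 16 → queue []

1 → 15 → 13 → 8 → 7 → 2 → 12 → 11 → 9 → 6 → 14 → 10 → 4 → 3 → 5 → 17 → 16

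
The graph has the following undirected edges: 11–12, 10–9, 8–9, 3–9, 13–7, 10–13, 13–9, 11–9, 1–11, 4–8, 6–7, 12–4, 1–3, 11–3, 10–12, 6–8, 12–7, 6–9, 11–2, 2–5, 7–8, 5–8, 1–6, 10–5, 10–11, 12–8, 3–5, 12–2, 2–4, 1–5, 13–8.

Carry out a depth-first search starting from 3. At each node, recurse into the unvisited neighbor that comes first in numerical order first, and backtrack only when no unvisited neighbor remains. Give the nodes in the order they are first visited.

3 → 1 → 5 → 2 → 4 → 8 → 6 → 7 → 12 → 10 → 9 → 11 → 13

Visit 3
3 → 1
1 → 5
5 → 2
2 → 4
4 → 8
8 → 6
6 → 7
7 → 12
12 → 10
10 → 9
9 → 11
9 → 13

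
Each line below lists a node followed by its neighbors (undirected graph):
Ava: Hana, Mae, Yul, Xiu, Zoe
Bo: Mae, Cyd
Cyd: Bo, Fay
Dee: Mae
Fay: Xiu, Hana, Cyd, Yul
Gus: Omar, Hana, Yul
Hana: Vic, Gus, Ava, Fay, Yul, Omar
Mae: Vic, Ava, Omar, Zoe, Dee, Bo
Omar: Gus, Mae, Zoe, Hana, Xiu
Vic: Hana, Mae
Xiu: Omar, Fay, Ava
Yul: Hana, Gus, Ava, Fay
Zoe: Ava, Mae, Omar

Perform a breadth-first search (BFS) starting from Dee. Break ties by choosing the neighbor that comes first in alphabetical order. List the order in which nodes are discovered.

Dee Mae Ava Bo Omar Vic Zoe Hana Xiu Yul Cyd Gus Fay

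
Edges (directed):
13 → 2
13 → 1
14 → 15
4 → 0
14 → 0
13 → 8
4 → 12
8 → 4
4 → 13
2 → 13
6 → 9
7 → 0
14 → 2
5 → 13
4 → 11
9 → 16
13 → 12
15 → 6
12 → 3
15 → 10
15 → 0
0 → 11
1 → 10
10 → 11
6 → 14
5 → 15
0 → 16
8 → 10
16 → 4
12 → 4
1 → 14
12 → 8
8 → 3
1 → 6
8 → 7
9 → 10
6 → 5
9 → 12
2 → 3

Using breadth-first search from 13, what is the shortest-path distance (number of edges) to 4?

Level 0: 13
Level 1: 1, 2, 8, 12
Level 2: 3, 4, 6, 7, 10, 14
Level 3: 0, 5, 9, 11, 15
Level 4: 16
4 first appears at level 2.

2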